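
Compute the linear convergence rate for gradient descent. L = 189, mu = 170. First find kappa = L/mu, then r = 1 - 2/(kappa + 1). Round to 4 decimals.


Step 1: Compute the condition number.
kappa = L/mu = 189/170 = 1.1118
Step 2: Compute the convergence rate.
r = 1 - 2/(kappa + 1) = 1 - 2*mu/(L + mu) = (L - mu)/(L + mu) = 19/359 = 0.0529


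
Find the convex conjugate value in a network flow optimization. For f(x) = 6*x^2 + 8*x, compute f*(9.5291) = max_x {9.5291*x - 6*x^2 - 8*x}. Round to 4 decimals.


f*(y) = sup_x {y*x - a*x^2 - b*x} = sup_x {(y-b)*x - a*x^2}
FOC: (y - b) - 2a*x = 0 => x* = (y - b)/(2a)
x* = (9.5291 - 8)/(2*6) = 0.1274
f*(9.5291) = (y-b)^2/(4a) = (9.5291 - 8)^2/(4*6)
= 2.3381/24 = 0.0974


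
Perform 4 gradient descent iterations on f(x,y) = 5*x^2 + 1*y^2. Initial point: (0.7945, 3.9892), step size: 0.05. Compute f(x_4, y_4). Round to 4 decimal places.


Gradient descent on f(x,y) = 5*x^2 + 1*y^2.
Starting point: (0.7945, 3.9892), alpha = 0.05
Step 1: grad_x = 2*5*0.7945 = 7.945, grad_y = 2*1*3.9892 = 7.9784
  x_1 = 0.7945 - 0.05*7.945 = 0.3973
  y_1 = 3.9892 - 0.05*7.9784 = 3.5903
Step 2: grad_x = 2*5*0.3973 = 3.9725, grad_y = 2*1*3.5903 = 7.1806
  x_2 = 0.3973 - 0.05*3.9725 = 0.1986
  y_2 = 3.5903 - 0.05*7.1806 = 3.2313
Step 3: grad_x = 2*5*0.1986 = 1.9863, grad_y = 2*1*3.2313 = 6.4625
  x_3 = 0.1986 - 0.05*1.9863 = 0.0993
  y_3 = 3.2313 - 0.05*6.4625 = 2.9081
Step 4: grad_x = 2*5*0.0993 = 0.9931, grad_y = 2*1*2.9081 = 5.8163
  x_4 = 0.0993 - 0.05*0.9931 = 0.0497
  y_4 = 2.9081 - 0.05*5.8163 = 2.6173
f(0.0497, 2.6173) = 5*0.0497^2 + 1*2.6173^2 = 6.8627


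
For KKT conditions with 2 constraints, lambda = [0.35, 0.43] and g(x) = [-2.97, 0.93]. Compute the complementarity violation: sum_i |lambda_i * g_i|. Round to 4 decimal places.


KKT complementary slackness check:
lambda_1 * g_1 = 0.35 * -2.97 = -1.0395
lambda_2 * g_2 = 0.43 * 0.93 = 0.3999
Total violation = 1.0395 + 0.3999 = 1.4394


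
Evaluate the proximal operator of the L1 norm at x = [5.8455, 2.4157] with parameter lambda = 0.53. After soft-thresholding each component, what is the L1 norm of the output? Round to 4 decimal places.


Soft-thresholding with lambda = 0.53:
prox(5.8455) = sign(5.8455)*max(|5.8455| - 0.53, 0) = 5.3155
prox(2.4157) = sign(2.4157)*max(|2.4157| - 0.53, 0) = 1.8857
prox(x) = [5.3155, 1.8857]
||prox(x)||_1 = 5.3155 + 1.8857 = 7.2012


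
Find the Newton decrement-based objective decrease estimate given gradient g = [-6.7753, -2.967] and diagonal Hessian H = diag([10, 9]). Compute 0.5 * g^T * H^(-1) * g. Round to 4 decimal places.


Step 1: H is diagonal, so H^(-1) * g = [-0.6775, -0.3297].
Step 2: g^T H^(-1) g = sum_i g_i^2 / H_ii
  = (-6.7753)^2/10 + (-2.967)^2/9
  = 4.5905 + 0.9781 = 5.5686
Step 3: Objective decrease = 0.5 * g^T H^(-1) g = 2.7843


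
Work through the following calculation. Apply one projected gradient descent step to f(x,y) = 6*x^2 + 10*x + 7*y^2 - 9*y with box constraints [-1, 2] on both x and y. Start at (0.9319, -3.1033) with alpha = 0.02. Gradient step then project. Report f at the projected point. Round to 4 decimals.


Step 1: Compute gradient at (0.9319, -3.1033).
grad_x = 2*6*0.9319 + 10 = 21.1828
grad_y = 2*7*-3.1033 - 9 = -52.4462
Step 2: Gradient step.
x_raw = 0.9319 - 0.02*21.1828 = 0.5082
y_raw = -3.1033 - 0.02*-52.4462 = -2.0544
Step 3: Project onto [-1, 2].
x_proj = clip(0.5082) = 0.5082
y_proj = clip(-2.0544) = -1.0
Step 4: Evaluate f.
f(0.5082, -1.0) = 22.6323


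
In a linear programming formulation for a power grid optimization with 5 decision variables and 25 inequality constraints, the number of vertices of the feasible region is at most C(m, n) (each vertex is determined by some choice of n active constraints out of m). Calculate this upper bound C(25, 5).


Each vertex corresponds to some choice of n active constraints out of m, so the number of vertices is at most C(m, n) = m! / (n!(m-n)!).
m = 25, n = 5
Numerator: 25 * 24 * 23 * 22 * 21
Denominator: 5! = 120
C(25, 5) = 53130


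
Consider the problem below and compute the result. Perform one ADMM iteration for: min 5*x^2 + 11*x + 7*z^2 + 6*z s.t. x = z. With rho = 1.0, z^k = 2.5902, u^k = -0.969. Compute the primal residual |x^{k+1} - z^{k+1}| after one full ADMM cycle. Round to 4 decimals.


ADMM iteration with rho = 1.0, z^k = 2.5902, u^k = -0.969
Step 1: x-update.
Minimize 5*x^2 + 11*x + (1.0/2)*(x - 2.5902 - 0.969)^2
FOC: (2*5 + 1.0)*x = -11 + 1.0*(2.5902 + 0.969)
x^{k+1} = -0.6764
Step 2: z-update.
Minimize 7*z^2 + 6*z + (1.0/2)*(-0.6764 - z - 0.969)^2
FOC: (2*7 + 1.0)*z = -6 + 1.0*(-0.6764 - 0.969)
z^{k+1} = -0.5097
Step 3: u-update.
u^{k+1} = -0.969 - 0.6764 + 0.5097 = -1.1357
Step 4: Primal residual = |-0.6764 + 0.5097| = 0.1667


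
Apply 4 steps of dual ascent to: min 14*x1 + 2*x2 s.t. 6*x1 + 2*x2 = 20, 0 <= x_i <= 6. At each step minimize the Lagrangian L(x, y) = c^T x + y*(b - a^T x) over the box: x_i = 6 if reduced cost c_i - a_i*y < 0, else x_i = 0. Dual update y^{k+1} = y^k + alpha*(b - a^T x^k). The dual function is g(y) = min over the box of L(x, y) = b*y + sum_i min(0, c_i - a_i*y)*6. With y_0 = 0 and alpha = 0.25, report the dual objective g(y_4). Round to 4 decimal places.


Dual ascent for LP: min 14*x1 + 2*x2, 6*x1 + 2*x2 = 20, 0 <= x_i <= 6
Step 1: y^k = 0.0, reduced costs: (14.0, 2.0)
  x^k = (0.0, 0.0), subgradient = b - a^T x = 20.0
  y^{k+1} = 0.0 + 0.25*20.0 = 5.0
Step 2: y^k = 5.0, reduced costs: (-16.0, -8.0)
  x^k = (6.0, 6.0), subgradient = b - a^T x = -28.0
  y^{k+1} = 5.0 + 0.25*-28.0 = -2.0
Step 3: y^k = -2.0, reduced costs: (26.0, 6.0)
  x^k = (0.0, 0.0), subgradient = b - a^T x = 20.0
  y^{k+1} = -2.0 + 0.25*20.0 = 3.0
Step 4: y^k = 3.0, reduced costs: (-4.0, -4.0)
  x^k = (6.0, 6.0), subgradient = b - a^T x = -28.0
  y^{k+1} = 3.0 + 0.25*-28.0 = -4.0
Dual objective at y_4 = -4.0: reduced costs (38.0, 10.0), box minimizer x = (0.0, 0.0)
g(y_4) = b*y + (c1 - a1*y)*x1 + (c2 - a2*y)*x2 = 20*(-4.0) + 38.0*0.0 + 10.0*0.0 = -80.0 + 0.0 + 0.0 = -80.0


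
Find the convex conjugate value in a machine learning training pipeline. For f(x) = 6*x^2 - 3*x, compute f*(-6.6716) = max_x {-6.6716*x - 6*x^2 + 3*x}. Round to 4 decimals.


f*(y) = sup_x {y*x - a*x^2 - b*x} = sup_x {(y-b)*x - a*x^2}
FOC: (y - b) - 2a*x = 0 => x* = (y - b)/(2a)
x* = (-6.6716 + 3)/(2*6) = -0.306
f*(-6.6716) = (y-b)^2/(4a) = (-6.6716 + 3)^2/(4*6)
= 13.4806/24 = 0.5617


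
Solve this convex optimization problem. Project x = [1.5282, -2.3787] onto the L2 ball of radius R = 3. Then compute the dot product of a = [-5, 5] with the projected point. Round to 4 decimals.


Step 1: Compute ||x|| (intermediates to 6 decimals).
||x|| = sqrt(1.5282^2 + (-2.3787)^2) = 2.827297
Step 2: Project.
Since ||x|| <= R, proj = x (no scaling needed).
proj(x) = [1.5282, -2.3787]
Step 3: Dot product.
a^T * proj(x) = -5*1.5282 + 5*(-2.3787) = -19.5345


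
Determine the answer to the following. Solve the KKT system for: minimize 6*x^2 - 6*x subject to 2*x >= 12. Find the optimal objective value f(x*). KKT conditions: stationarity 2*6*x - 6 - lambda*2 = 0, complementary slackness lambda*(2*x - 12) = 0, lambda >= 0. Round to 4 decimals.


Step 1: Try lambda = 0 (constraint inactive).
x_unc = 6/(2*6) = 0.5
Check: 2*0.5 = 1.0 < 12 -- violated!
Step 2: Constraint must be active: 2*x = 12
x* = 12/2 = 6.0
lambda = (2*6*6.0 - 6)/2 = 33.0
Step 3: Compute optimal value.
f(x*) = 6*6.0^2 - 6*6.0 = 180.0


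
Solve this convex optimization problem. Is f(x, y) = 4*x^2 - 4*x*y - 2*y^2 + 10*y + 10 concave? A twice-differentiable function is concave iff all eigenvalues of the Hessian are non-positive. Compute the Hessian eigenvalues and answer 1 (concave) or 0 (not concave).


The Hessian of f(x,y) = 4*x^2 - 4*x*y - 2*y^2 + 10*y + 10 is:
H = [[8, -4], [-4, -4]]
Trace = 8 - 4 = 4
Determinant = 8*-4 - (-4)^2 = -48
Discriminant = (4)^2 - 4*-48 = 208.0
Eigenvalues: lambda_1 = -5.2111, lambda_2 = 9.2111
The function is not concave.

0


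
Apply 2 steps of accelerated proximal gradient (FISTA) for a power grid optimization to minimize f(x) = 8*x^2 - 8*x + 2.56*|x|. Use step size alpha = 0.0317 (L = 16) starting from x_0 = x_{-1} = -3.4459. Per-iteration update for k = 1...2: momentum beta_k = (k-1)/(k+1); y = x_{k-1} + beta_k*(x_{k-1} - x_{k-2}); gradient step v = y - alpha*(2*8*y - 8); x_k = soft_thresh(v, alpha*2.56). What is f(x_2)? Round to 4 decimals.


FISTA on f(x) = 8*x^2 - 8*x + 2.56*|x|
L = 16, alpha = 0.0317
Iteration 1: beta = 0.0, y = -3.4459 + 0.0*(-3.4459 + 3.4459) = -3.4459
  grad(y) = -63.1344, v = y - alpha*grad = -1.4445
  prox(v) = soft_thresh(-1.4445, 0.0812) = -1.3634
Iteration 2: beta = 0.3333, y = -1.3634 + 0.3333*(-1.3634 + 3.4459) = -0.6692
  grad(y) = -18.7075, v = y - alpha*grad = -0.0762
  prox(v) = soft_thresh(-0.0762, 0.0812) = 0.0
f(x_2) = 8*0.0^2 - 8*0.0 + 2.56*|0.0| = 0.0


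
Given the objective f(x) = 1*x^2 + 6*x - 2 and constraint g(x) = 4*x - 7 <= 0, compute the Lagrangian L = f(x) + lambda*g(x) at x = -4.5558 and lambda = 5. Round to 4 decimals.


Step 1: Evaluate f(x).
f(-4.5558) = 1*(-4.5558)^2 + 6*(-4.5558) - 2 = -8.5795
Step 2: Evaluate g(x).
g(-4.5558) = 4*-4.5558 - 7 = -25.2232
Step 3: Compute Lagrangian.
L = -8.5795 + 5*-25.2232 = -134.6955


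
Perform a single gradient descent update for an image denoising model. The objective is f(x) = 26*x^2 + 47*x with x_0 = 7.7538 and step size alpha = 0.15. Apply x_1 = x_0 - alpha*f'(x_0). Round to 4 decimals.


We compute the gradient at x_0 and apply the update.
f'(x) = 52*x + 47
f'(7.7538) = 52*7.7538 + 47 = 450.1976
x_1 = 7.7538 - 0.15*450.1976 = -59.7758


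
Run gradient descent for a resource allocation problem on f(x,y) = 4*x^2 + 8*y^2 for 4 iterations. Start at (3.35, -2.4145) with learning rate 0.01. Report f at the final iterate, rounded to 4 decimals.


Gradient descent on f(x,y) = 4*x^2 + 8*y^2.
Starting point: (3.35, -2.4145), alpha = 0.01
Step 1: grad_x = 2*4*3.35 = 26.8, grad_y = 2*8*-2.4145 = -38.632
  x_1 = 3.35 - 0.01*26.8 = 3.082
  y_1 = -2.4145 - 0.01*-38.632 = -2.0282
Step 2: grad_x = 2*4*3.082 = 24.656, grad_y = 2*8*-2.0282 = -32.4509
  x_2 = 3.082 - 0.01*24.656 = 2.8354
  y_2 = -2.0282 - 0.01*-32.4509 = -1.7037
Step 3: grad_x = 2*4*2.8354 = 22.6835, grad_y = 2*8*-1.7037 = -27.2587
  x_3 = 2.8354 - 0.01*22.6835 = 2.6086
  y_3 = -1.7037 - 0.01*-27.2587 = -1.4311
Step 4: grad_x = 2*4*2.6086 = 20.8688, grad_y = 2*8*-1.4311 = -22.8973
  x_4 = 2.6086 - 0.01*20.8688 = 2.3999
  y_4 = -1.4311 - 0.01*-22.8973 = -1.2021
f(2.3999, -1.2021) = 4*2.3999^2 + 8*(-1.2021)^2 = 34.599


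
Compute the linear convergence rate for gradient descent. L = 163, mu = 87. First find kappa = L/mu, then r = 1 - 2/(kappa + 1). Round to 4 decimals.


Step 1: Compute the condition number.
kappa = L/mu = 163/87 = 1.8736
Step 2: Compute the convergence rate.
r = 1 - 2/(kappa + 1) = 1 - 2*mu/(L + mu) = (L - mu)/(L + mu) = 76/250 = 0.304


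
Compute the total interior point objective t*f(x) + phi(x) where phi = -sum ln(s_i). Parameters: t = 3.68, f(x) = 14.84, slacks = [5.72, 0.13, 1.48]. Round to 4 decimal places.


Step 1: Compute log-barrier.
ln values: [1.744, -2.0402, 0.392]
phi = -(1.744 - 2.0402 + 0.392) = -0.0958
Step 2: Compute augmented objective.
t*f(x) = 3.68*14.84 = 54.6112
Total = 54.6112 - 0.0958 = 54.5154


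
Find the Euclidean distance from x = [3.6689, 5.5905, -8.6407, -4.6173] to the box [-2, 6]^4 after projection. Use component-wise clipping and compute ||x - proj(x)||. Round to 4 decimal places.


Project each component onto [-2, 6].
clip(3.6689) = 3.6689, clip(5.5905) = 5.5905, clip(-8.6407) = -2.0, clip(-4.6173) = -2.0
Projection = [3.6689, 5.5905, -2.0, -2.0]
Squared diffs: [0.0, 0.0, 44.0989, 6.8503]
Distance = sqrt(50.9492) = 7.1379


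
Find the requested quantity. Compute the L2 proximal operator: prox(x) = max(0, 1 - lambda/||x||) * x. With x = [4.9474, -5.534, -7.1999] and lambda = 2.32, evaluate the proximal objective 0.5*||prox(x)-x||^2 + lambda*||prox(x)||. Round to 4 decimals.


Step 1: Compute ||x||.
||x|| = 10.3412
Step 2: Compute scaling factor.
scale = max(0, 1 - 2.32/10.3412) = 0.7757
Step 3: prox(x) = [3.8375, -4.2925, -5.5846]
||prox(x)|| = 8.0212
Step 4: Proximal objective.
0.5*||prox-x||^2 = 2.6912
lambda*||prox|| = 18.6092
Total = 21.3004


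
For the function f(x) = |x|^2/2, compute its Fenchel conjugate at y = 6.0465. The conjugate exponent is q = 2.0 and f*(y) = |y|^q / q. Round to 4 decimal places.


The conjugate exponent q satisfies 1/p + 1/q = 1.
p = 2, so q = 2/(2 - 1) = 2.0
|y|^q = 6.0465^2.0 = 36.5602
f*(6.0465) = 36.5602 / 2.0 = 18.2801


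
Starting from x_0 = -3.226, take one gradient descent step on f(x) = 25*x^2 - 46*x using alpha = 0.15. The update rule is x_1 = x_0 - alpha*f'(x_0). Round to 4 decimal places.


We compute the gradient at x_0 and apply the update.
f'(x) = 50*x - 46
f'(-3.226) = 50*-3.226 - 46 = -207.3
x_1 = -3.226 - 0.15*-207.3 = 27.869


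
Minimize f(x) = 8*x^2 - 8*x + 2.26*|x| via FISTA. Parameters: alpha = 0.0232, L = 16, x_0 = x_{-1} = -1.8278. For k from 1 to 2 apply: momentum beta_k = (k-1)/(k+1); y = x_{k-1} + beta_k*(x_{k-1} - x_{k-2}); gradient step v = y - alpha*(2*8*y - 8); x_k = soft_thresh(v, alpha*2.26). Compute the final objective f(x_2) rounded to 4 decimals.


FISTA on f(x) = 8*x^2 - 8*x + 2.26*|x|
L = 16, alpha = 0.0232
Iteration 1: beta = 0.0, y = -1.8278 + 0.0*(-1.8278 + 1.8278) = -1.8278
  grad(y) = -37.2448, v = y - alpha*grad = -0.9637
  prox(v) = soft_thresh(-0.9637, 0.0524) = -0.9113
Iteration 2: beta = 0.3333, y = -0.9113 + 0.3333*(-0.9113 + 1.8278) = -0.6058
  grad(y) = -17.6926, v = y - alpha*grad = -0.1953
  prox(v) = soft_thresh(-0.1953, 0.0524) = -0.1429
f(x_2) = 8*(-0.1429)^2 - 8*(-0.1429) + 2.26*|-0.1429| = 1.6293


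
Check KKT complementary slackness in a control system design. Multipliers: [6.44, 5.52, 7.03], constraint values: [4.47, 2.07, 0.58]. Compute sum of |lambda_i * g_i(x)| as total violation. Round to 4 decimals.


KKT complementary slackness check:
lambda_1 * g_1 = 6.44 * 4.47 = 28.7868
lambda_2 * g_2 = 5.52 * 2.07 = 11.4264
lambda_3 * g_3 = 7.03 * 0.58 = 4.0774
Total violation = 28.7868 + 11.4264 + 4.0774 = 44.2906


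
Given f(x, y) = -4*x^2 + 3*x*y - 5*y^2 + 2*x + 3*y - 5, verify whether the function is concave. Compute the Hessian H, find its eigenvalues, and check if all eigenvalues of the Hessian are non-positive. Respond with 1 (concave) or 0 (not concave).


The Hessian of f(x,y) = -4*x^2 + 3*x*y - 5*y^2 + 2*x + 3*y - 5 is:
H = [[-8, 3], [3, -10]]
Trace = -8 - 10 = -18
Determinant = -8*-10 - (3)^2 = 71
Discriminant = (-18)^2 - 4*71 = 40.0
Eigenvalues: lambda_1 = -12.1623, lambda_2 = -5.8377
The function is concave.

1


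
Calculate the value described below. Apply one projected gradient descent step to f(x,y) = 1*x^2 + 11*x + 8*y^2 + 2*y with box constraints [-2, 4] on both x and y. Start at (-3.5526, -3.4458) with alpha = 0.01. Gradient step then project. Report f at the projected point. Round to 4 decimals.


Step 1: Compute gradient at (-3.5526, -3.4458).
grad_x = 2*1*-3.5526 + 11 = 3.8948
grad_y = 2*8*-3.4458 + 2 = -53.1328
Step 2: Gradient step.
x_raw = -3.5526 - 0.01*3.8948 = -3.5915
y_raw = -3.4458 - 0.01*-53.1328 = -2.9145
Step 3: Project onto [-2, 4].
x_proj = clip(-3.5915) = -2.0
y_proj = clip(-2.9145) = -2.0
Step 4: Evaluate f.
f(-2.0, -2.0) = 10.0


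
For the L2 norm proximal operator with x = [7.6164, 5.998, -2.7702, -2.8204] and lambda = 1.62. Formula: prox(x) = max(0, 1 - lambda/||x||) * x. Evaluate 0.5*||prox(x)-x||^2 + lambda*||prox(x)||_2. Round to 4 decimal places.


Step 1: Compute ||x||.
||x|| = 10.4697
Step 2: Compute scaling factor.
scale = max(0, 1 - 1.62/10.4697) = 0.8453
Step 3: prox(x) = [6.4379, 5.0699, -2.3416, -2.384]
||prox(x)|| = 8.8497
Step 4: Proximal objective.
0.5*||prox-x||^2 = 1.3122
lambda*||prox|| = 14.3365
Total = 15.6487


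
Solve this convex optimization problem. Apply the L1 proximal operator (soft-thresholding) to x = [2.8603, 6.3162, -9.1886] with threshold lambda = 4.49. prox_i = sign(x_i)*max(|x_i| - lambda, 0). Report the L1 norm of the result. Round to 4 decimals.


Soft-thresholding with lambda = 4.49:
prox(2.8603) = sign(2.8603)*max(|2.8603| - 4.49, 0) = 0.0
prox(6.3162) = sign(6.3162)*max(|6.3162| - 4.49, 0) = 1.8262
prox(-9.1886) = sign(-9.1886)*max(|-9.1886| - 4.49, 0) = -4.6986
prox(x) = [0.0, 1.8262, -4.6986]
||prox(x)||_1 = 0.0 + 1.8262 + 4.6986 = 6.5248


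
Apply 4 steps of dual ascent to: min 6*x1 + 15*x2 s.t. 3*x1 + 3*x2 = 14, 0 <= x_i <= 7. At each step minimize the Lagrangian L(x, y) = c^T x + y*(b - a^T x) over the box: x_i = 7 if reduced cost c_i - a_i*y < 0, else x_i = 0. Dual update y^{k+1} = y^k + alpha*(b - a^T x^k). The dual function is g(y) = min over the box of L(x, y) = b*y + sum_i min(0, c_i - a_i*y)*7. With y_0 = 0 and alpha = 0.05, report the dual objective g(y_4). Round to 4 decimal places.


Dual ascent for LP: min 6*x1 + 15*x2, 3*x1 + 3*x2 = 14, 0 <= x_i <= 7
Step 1: y^k = 0.0, reduced costs: (6.0, 15.0)
  x^k = (0.0, 0.0), subgradient = b - a^T x = 14.0
  y^{k+1} = 0.0 + 0.05*14.0 = 0.7
Step 2: y^k = 0.7, reduced costs: (3.9, 12.9)
  x^k = (0.0, 0.0), subgradient = b - a^T x = 14.0
  y^{k+1} = 0.7 + 0.05*14.0 = 1.4
Step 3: y^k = 1.4, reduced costs: (1.8, 10.8)
  x^k = (0.0, 0.0), subgradient = b - a^T x = 14.0
  y^{k+1} = 1.4 + 0.05*14.0 = 2.1
Step 4: y^k = 2.1, reduced costs: (-0.3, 8.7)
  x^k = (7.0, 0.0), subgradient = b - a^T x = -7.0
  y^{k+1} = 2.1 + 0.05*-7.0 = 1.75
Dual objective at y_4 = 1.75: reduced costs (0.75, 9.75), box minimizer x = (0.0, 0.0)
g(y_4) = b*y + (c1 - a1*y)*x1 + (c2 - a2*y)*x2 = 14*1.75 + 0.75*0.0 + 9.75*0.0 = 24.5 + 0.0 + 0.0 = 24.5


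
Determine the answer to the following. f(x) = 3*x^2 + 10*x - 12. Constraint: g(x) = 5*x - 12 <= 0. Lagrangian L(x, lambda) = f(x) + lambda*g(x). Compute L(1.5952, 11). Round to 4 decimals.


Step 1: Evaluate f(x).
f(1.5952) = 3*1.5952^2 + 10*1.5952 - 12 = 11.586
Step 2: Evaluate g(x).
g(1.5952) = 5*1.5952 - 12 = -4.024
Step 3: Compute Lagrangian.
L = 11.586 + 11*-4.024 = -32.678


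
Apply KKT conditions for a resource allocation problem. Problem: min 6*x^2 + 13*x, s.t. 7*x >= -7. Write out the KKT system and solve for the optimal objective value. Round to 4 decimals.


Step 1: Try lambda = 0 (constraint inactive).
x_unc = -13/(2*6) = -1.0833
Check: 7*-1.0833 = -7.5831 < -7 -- violated!
Step 2: Constraint must be active: 7*x = -7
x* = -7/7 = -1.0
lambda = (2*6*(-1.0) + 13)/7 = 0.1429
Step 3: Compute optimal value.
f(x*) = 6*(-1.0)^2 + 13*(-1.0) = -7.0


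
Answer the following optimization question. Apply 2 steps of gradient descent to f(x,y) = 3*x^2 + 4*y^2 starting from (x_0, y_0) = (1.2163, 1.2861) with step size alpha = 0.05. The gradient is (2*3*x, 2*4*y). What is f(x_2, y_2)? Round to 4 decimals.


Gradient descent on f(x,y) = 3*x^2 + 4*y^2.
Starting point: (1.2163, 1.2861), alpha = 0.05
Step 1: grad_x = 2*3*1.2163 = 7.2978, grad_y = 2*4*1.2861 = 10.2888
  x_1 = 1.2163 - 0.05*7.2978 = 0.8514
  y_1 = 1.2861 - 0.05*10.2888 = 0.7717
Step 2: grad_x = 2*3*0.8514 = 5.1085, grad_y = 2*4*0.7717 = 6.1733
  x_2 = 0.8514 - 0.05*5.1085 = 0.596
  y_2 = 0.7717 - 0.05*6.1733 = 0.463
f(0.596, 0.463) = 3*0.596^2 + 4*0.463^2 = 1.9231


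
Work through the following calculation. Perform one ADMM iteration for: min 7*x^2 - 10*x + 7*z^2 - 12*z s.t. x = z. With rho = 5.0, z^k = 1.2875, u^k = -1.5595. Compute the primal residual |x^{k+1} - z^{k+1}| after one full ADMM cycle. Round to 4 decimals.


ADMM iteration with rho = 5.0, z^k = 1.2875, u^k = -1.5595
Step 1: x-update.
Minimize 7*x^2 - 10*x + (5.0/2)*(x - 1.2875 - 1.5595)^2
FOC: (2*7 + 5.0)*x = 10 + 5.0*(1.2875 + 1.5595)
x^{k+1} = 1.2755
Step 2: z-update.
Minimize 7*z^2 - 12*z + (5.0/2)*(1.2755 - z - 1.5595)^2
FOC: (2*7 + 5.0)*z = 12 + 5.0*(1.2755 - 1.5595)
z^{k+1} = 0.5568
Step 3: u-update.
u^{k+1} = -1.5595 + 1.2755 - 0.5568 = -0.8408
Step 4: Primal residual = |1.2755 - 0.5568| = 0.7187


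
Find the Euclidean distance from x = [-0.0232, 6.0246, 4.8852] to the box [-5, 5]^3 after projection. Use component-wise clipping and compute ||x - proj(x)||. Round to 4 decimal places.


Project each component onto [-5, 5].
clip(-0.0232) = -0.0232, clip(6.0246) = 5.0, clip(4.8852) = 4.8852
Projection = [-0.0232, 5.0, 4.8852]
Squared diffs: [0.0, 1.0498, 0.0]
Distance = sqrt(1.0498) = 1.0246


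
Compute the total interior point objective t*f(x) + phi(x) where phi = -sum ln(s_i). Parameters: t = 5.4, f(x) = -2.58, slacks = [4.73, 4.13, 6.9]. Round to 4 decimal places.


Step 1: Compute log-barrier.
ln values: [1.5539, 1.4183, 1.9315]
phi = -(1.5539 + 1.4183 + 1.9315) = -4.9037
Step 2: Compute augmented objective.
t*f(x) = 5.4*-2.58 = -13.932
Total = -13.932 - 4.9037 = -18.8357


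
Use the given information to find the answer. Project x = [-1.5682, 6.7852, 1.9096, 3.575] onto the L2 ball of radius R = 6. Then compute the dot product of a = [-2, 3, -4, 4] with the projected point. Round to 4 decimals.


Step 1: Compute ||x|| (intermediates to 6 decimals).
||x|| = sqrt((-1.5682)^2 + 6.7852^2 + 1.9096^2 + 3.575^2) = 8.057629
Step 2: Project.
Since ||x|| > R, scale = R/||x|| = 6/8.057629 = 0.744636, proj(x) = scale * x
proj(x) = [-1.167738, 5.052504, 1.421957, 2.662074]
Step 3: Dot product.
a^T * proj(x) = -2*(-1.167738) + 3*5.052504 - 4*1.421957 + 4*2.662074 = 22.4535


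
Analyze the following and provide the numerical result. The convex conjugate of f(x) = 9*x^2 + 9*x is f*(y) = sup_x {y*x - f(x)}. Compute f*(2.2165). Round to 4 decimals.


f*(y) = sup_x {y*x - a*x^2 - b*x} = sup_x {(y-b)*x - a*x^2}
FOC: (y - b) - 2a*x = 0 => x* = (y - b)/(2a)
x* = (2.2165 - 9)/(2*9) = -0.3769
f*(2.2165) = (y-b)^2/(4a) = (2.2165 - 9)^2/(4*9)
= 46.0159/36 = 1.2782


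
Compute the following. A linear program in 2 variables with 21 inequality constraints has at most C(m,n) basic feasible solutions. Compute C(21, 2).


Each vertex corresponds to some choice of n active constraints out of m, so the number of vertices is at most C(m, n) = m! / (n!(m-n)!).
m = 21, n = 2
Numerator: 21 * 20
Denominator: 2! = 2
C(21, 2) = 210


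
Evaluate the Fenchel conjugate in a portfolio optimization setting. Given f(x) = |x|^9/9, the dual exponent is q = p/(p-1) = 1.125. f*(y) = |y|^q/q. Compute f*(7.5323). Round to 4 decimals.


The conjugate exponent q satisfies 1/p + 1/q = 1.
p = 9, so q = 9/(9 - 1) = 1.125
|y|^q = 7.5323^1.125 = 9.6949
f*(7.5323) = 9.6949 / 1.125 = 8.6177


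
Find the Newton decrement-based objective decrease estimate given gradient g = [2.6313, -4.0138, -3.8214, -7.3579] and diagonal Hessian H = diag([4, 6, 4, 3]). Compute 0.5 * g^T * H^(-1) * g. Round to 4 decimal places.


Step 1: H is diagonal, so H^(-1) * g = [0.6578, -0.669, -0.9554, -2.4526].
Step 2: g^T H^(-1) g = sum_i g_i^2 / H_ii
  = (2.6313)^2/4 + (-4.0138)^2/6 + (-3.8214)^2/4 + (-7.3579)^2/3
  = 1.7309 + 2.6851 + 3.6508 + 18.0462 = 26.113
Step 3: Objective decrease = 0.5 * g^T H^(-1) g = 13.0565


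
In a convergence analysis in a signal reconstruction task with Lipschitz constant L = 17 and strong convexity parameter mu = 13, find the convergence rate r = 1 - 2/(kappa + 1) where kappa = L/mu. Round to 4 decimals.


Step 1: Compute the condition number.
kappa = L/mu = 17/13 = 1.3077
Step 2: Compute the convergence rate.
r = 1 - 2/(kappa + 1) = 1 - 2*mu/(L + mu) = (L - mu)/(L + mu) = 4/30 = 0.1333


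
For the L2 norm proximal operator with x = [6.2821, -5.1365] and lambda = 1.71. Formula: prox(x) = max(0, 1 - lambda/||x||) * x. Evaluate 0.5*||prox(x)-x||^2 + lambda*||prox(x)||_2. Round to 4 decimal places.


Step 1: Compute ||x||.
||x|| = 8.1147
Step 2: Compute scaling factor.
scale = max(0, 1 - 1.71/8.1147) = 0.7893
Step 3: prox(x) = [4.9583, -4.0541]
||prox(x)|| = 6.4047
Step 4: Proximal objective.
0.5*||prox-x||^2 = 1.4621
lambda*||prox|| = 10.952
Total = 12.4141


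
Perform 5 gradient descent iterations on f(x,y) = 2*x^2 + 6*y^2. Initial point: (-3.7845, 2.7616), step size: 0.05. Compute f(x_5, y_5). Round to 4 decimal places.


Gradient descent on f(x,y) = 2*x^2 + 6*y^2.
Starting point: (-3.7845, 2.7616), alpha = 0.05
Step 1: grad_x = 2*2*-3.7845 = -15.138, grad_y = 2*6*2.7616 = 33.1392
  x_1 = -3.7845 - 0.05*-15.138 = -3.0276
  y_1 = 2.7616 - 0.05*33.1392 = 1.1046
Step 2: grad_x = 2*2*-3.0276 = -12.1104, grad_y = 2*6*1.1046 = 13.2557
  x_2 = -3.0276 - 0.05*-12.1104 = -2.4221
  y_2 = 1.1046 - 0.05*13.2557 = 0.4419
Step 3: grad_x = 2*2*-2.4221 = -9.6883, grad_y = 2*6*0.4419 = 5.3023
  x_3 = -2.4221 - 0.05*-9.6883 = -1.9377
  y_3 = 0.4419 - 0.05*5.3023 = 0.1767
Step 4: grad_x = 2*2*-1.9377 = -7.7507, grad_y = 2*6*0.1767 = 2.1209
  x_4 = -1.9377 - 0.05*-7.7507 = -1.5501
  y_4 = 0.1767 - 0.05*2.1209 = 0.0707
Step 5: grad_x = 2*2*-1.5501 = -6.2005, grad_y = 2*6*0.0707 = 0.8484
  x_5 = -1.5501 - 0.05*-6.2005 = -1.2401
  y_5 = 0.0707 - 0.05*0.8484 = 0.0283
f(-1.2401, 0.0283) = 2*(-1.2401)^2 + 6*0.0283^2 = 3.0805


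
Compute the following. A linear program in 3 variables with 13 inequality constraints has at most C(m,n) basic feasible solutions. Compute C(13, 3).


Each vertex corresponds to some choice of n active constraints out of m, so the number of vertices is at most C(m, n) = m! / (n!(m-n)!).
m = 13, n = 3
Numerator: 13 * 12 * 11
Denominator: 3! = 6
C(13, 3) = 286


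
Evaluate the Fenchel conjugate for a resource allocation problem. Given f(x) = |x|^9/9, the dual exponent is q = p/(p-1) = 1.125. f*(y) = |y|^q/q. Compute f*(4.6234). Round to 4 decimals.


The conjugate exponent q satisfies 1/p + 1/q = 1.
p = 9, so q = 9/(9 - 1) = 1.125
|y|^q = 4.6234^1.125 = 5.5986
f*(4.6234) = 5.5986 / 1.125 = 4.9766


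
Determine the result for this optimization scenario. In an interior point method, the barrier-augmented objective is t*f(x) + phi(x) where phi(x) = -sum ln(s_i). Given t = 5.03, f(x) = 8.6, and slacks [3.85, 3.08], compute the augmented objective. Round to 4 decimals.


Step 1: Compute log-barrier.
ln values: [1.3481, 1.1249]
phi = -(1.3481 + 1.1249) = -2.473
Step 2: Compute augmented objective.
t*f(x) = 5.03*8.6 = 43.258
Total = 43.258 - 2.473 = 40.785


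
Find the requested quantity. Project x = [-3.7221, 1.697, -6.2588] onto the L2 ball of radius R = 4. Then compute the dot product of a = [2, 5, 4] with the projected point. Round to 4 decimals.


Step 1: Compute ||x|| (intermediates to 6 decimals).
||x|| = sqrt((-3.7221)^2 + 1.697^2 + (-6.2588)^2) = 7.477059
Step 2: Project.
Since ||x|| > R, scale = R/||x|| = 4/7.477059 = 0.53497, proj(x) = scale * x
proj(x) = [-1.991212, 0.907844, -3.34827]
Step 3: Dot product.
a^T * proj(x) = 2*(-1.991212) + 5*0.907844 + 4*(-3.34827) = -12.8363


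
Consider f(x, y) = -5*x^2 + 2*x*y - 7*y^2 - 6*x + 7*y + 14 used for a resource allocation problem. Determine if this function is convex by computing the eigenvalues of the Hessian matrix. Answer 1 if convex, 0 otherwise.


The Hessian of f(x,y) = -5*x^2 + 2*x*y - 7*y^2 - 6*x + 7*y + 14 is:
H = [[-10, 2], [2, -14]]
Trace = -10 - 14 = -24
Determinant = -10*-14 - (2)^2 = 136
Discriminant = (-24)^2 - 4*136 = 32.0
Eigenvalues: lambda_1 = -14.8284, lambda_2 = -9.1716
The function is not convex.

0


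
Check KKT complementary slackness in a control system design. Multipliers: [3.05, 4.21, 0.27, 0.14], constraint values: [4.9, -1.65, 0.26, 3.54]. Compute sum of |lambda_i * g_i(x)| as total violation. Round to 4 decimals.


KKT complementary slackness check:
lambda_1 * g_1 = 3.05 * 4.9 = 14.945
lambda_2 * g_2 = 4.21 * -1.65 = -6.9465
lambda_3 * g_3 = 0.27 * 0.26 = 0.0702
lambda_4 * g_4 = 0.14 * 3.54 = 0.4956
Total violation = 14.945 + 6.9465 + 0.0702 + 0.4956 = 22.4573


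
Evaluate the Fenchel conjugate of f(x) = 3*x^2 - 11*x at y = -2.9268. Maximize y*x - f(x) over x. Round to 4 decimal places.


f*(y) = sup_x {y*x - a*x^2 - b*x} = sup_x {(y-b)*x - a*x^2}
FOC: (y - b) - 2a*x = 0 => x* = (y - b)/(2a)
x* = (-2.9268 + 11)/(2*3) = 1.3455
f*(-2.9268) = (y-b)^2/(4a) = (-2.9268 + 11)^2/(4*3)
= 65.1766/12 = 5.4314


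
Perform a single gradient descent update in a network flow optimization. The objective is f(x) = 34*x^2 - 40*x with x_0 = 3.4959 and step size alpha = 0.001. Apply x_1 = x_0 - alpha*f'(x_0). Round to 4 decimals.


We compute the gradient at x_0 and apply the update.
f'(x) = 68*x - 40
f'(3.4959) = 68*3.4959 - 40 = 197.7212
x_1 = 3.4959 - 0.001*197.7212 = 3.2982


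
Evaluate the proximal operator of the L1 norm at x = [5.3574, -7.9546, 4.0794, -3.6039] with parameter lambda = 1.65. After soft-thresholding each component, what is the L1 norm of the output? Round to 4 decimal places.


Soft-thresholding with lambda = 1.65:
prox(5.3574) = sign(5.3574)*max(|5.3574| - 1.65, 0) = 3.7074
prox(-7.9546) = sign(-7.9546)*max(|-7.9546| - 1.65, 0) = -6.3046
prox(4.0794) = sign(4.0794)*max(|4.0794| - 1.65, 0) = 2.4294
prox(-3.6039) = sign(-3.6039)*max(|-3.6039| - 1.65, 0) = -1.9539
prox(x) = [3.7074, -6.3046, 2.4294, -1.9539]
||prox(x)||_1 = 3.7074 + 6.3046 + 2.4294 + 1.9539 = 14.3953


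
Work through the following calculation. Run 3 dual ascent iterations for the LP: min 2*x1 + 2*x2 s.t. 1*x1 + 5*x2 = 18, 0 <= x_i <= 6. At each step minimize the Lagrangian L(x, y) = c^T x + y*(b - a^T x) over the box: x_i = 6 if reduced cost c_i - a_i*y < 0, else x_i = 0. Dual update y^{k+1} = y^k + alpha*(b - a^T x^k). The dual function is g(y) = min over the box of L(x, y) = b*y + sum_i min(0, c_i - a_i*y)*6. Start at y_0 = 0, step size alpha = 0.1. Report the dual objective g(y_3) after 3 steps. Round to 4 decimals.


Dual ascent for LP: min 2*x1 + 2*x2, 1*x1 + 5*x2 = 18, 0 <= x_i <= 6
Step 1: y^k = 0.0, reduced costs: (2.0, 2.0)
  x^k = (0.0, 0.0), subgradient = b - a^T x = 18.0
  y^{k+1} = 0.0 + 0.1*18.0 = 1.8
Step 2: y^k = 1.8, reduced costs: (0.2, -7.0)
  x^k = (0.0, 6.0), subgradient = b - a^T x = -12.0
  y^{k+1} = 1.8 + 0.1*-12.0 = 0.6
Step 3: y^k = 0.6, reduced costs: (1.4, -1.0)
  x^k = (0.0, 6.0), subgradient = b - a^T x = -12.0
  y^{k+1} = 0.6 + 0.1*-12.0 = -0.6
Dual objective at y_3 = -0.6: reduced costs (2.6, 5.0), box minimizer x = (0.0, 0.0)
g(y_3) = b*y + (c1 - a1*y)*x1 + (c2 - a2*y)*x2 = 18*(-0.6) + 2.6*0.0 + 5.0*0.0 = -10.8 + 0.0 + 0.0 = -10.8


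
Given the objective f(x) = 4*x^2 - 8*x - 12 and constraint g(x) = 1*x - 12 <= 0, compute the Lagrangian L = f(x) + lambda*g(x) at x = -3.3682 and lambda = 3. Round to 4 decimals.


Step 1: Evaluate f(x).
f(-3.3682) = 4*(-3.3682)^2 - 8*(-3.3682) - 12 = 60.3247
Step 2: Evaluate g(x).
g(-3.3682) = 1*-3.3682 - 12 = -15.3682
Step 3: Compute Lagrangian.
L = 60.3247 + 3*-15.3682 = 14.2201


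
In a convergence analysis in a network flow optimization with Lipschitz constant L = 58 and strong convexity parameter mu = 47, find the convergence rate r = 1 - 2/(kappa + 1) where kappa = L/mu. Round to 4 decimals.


Step 1: Compute the condition number.
kappa = L/mu = 58/47 = 1.234
Step 2: Compute the convergence rate.
r = 1 - 2/(kappa + 1) = 1 - 2*mu/(L + mu) = (L - mu)/(L + mu) = 11/105 = 0.1048


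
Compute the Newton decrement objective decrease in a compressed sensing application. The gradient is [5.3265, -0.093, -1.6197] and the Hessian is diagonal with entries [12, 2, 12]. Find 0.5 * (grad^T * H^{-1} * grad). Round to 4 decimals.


Step 1: H is diagonal, so H^(-1) * g = [0.4439, -0.0465, -0.135].
Step 2: g^T H^(-1) g = sum_i g_i^2 / H_ii
  = (5.3265)^2/12 + (-0.093)^2/2 + (-1.6197)^2/12
  = 2.3643 + 0.0043 + 0.2186 = 2.5872
Step 3: Objective decrease = 0.5 * g^T H^(-1) g = 1.2936


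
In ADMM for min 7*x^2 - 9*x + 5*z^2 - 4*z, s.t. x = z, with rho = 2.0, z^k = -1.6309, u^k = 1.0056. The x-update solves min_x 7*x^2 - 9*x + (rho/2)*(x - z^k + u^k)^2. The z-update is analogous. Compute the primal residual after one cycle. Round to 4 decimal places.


ADMM iteration with rho = 2.0, z^k = -1.6309, u^k = 1.0056
Step 1: x-update.
Minimize 7*x^2 - 9*x + (2.0/2)*(x + 1.6309 + 1.0056)^2
FOC: (2*7 + 2.0)*x = 9 + 2.0*(-1.6309 - 1.0056)
x^{k+1} = 0.2329
Step 2: z-update.
Minimize 5*z^2 - 4*z + (2.0/2)*(0.2329 - z + 1.0056)^2
FOC: (2*5 + 2.0)*z = 4 + 2.0*(0.2329 + 1.0056)
z^{k+1} = 0.5398
Step 3: u-update.
u^{k+1} = 1.0056 + 0.2329 - 0.5398 = 0.6988
Step 4: Primal residual = |0.2329 - 0.5398| = 0.3068


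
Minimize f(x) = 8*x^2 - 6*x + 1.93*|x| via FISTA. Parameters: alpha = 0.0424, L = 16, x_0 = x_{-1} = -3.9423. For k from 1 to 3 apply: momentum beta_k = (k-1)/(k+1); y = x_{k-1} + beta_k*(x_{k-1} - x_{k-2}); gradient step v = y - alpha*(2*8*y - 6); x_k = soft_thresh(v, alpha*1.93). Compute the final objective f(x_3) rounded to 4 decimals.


FISTA on f(x) = 8*x^2 - 6*x + 1.93*|x|
L = 16, alpha = 0.0424
Iteration 1: beta = 0.0, y = -3.9423 + 0.0*(-3.9423 + 3.9423) = -3.9423
  grad(y) = -69.0768, v = y - alpha*grad = -1.0134
  prox(v) = soft_thresh(-1.0134, 0.0818) = -0.9316
Iteration 2: beta = 0.3333, y = -0.9316 + 0.3333*(-0.9316 + 3.9423) = 0.072
  grad(y) = -4.8488, v = y - alpha*grad = 0.2775
  prox(v) = soft_thresh(0.2775, 0.0818) = 0.1957
Iteration 3: beta = 0.5, y = 0.1957 + 0.5*(0.1957 + 0.9316) = 0.7594
  grad(y) = 6.1499, v = y - alpha*grad = 0.4986
  prox(v) = soft_thresh(0.4986, 0.0818) = 0.4168
f(x_3) = 8*0.4168^2 - 6*0.4168 + 1.93*|0.4168| = -0.3066


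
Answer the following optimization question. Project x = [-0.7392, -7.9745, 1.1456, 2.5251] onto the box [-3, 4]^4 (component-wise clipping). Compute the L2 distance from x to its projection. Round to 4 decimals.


Project each component onto [-3, 4].
clip(-0.7392) = -0.7392, clip(-7.9745) = -3.0, clip(1.1456) = 1.1456, clip(2.5251) = 2.5251
Projection = [-0.7392, -3.0, 1.1456, 2.5251]
Squared diffs: [0.0, 24.7457, 0.0, 0.0]
Distance = sqrt(24.7457) = 4.9745


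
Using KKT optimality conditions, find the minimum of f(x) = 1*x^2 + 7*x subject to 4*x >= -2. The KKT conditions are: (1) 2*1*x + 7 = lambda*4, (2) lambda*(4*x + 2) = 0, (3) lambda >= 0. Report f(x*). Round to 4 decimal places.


Step 1: Try lambda = 0 (constraint inactive).
x_unc = -7/(2*1) = -3.5
Check: 4*-3.5 = -14.0 < -2 -- violated!
Step 2: Constraint must be active: 4*x = -2
x* = -2/4 = -0.5
lambda = (2*1*(-0.5) + 7)/4 = 1.5
Step 3: Compute optimal value.
f(x*) = 1*(-0.5)^2 + 7*(-0.5) = -3.25


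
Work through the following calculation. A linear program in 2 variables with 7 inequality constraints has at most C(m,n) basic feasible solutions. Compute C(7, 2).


Each vertex corresponds to some choice of n active constraints out of m, so the number of vertices is at most C(m, n) = m! / (n!(m-n)!).
m = 7, n = 2
Numerator: 7 * 6
Denominator: 2! = 2
C(7, 2) = 21


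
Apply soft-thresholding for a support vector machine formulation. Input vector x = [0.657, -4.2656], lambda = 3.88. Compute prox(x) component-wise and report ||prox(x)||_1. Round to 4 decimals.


Soft-thresholding with lambda = 3.88:
prox(0.657) = sign(0.657)*max(|0.657| - 3.88, 0) = 0.0
prox(-4.2656) = sign(-4.2656)*max(|-4.2656| - 3.88, 0) = -0.3856
prox(x) = [0.0, -0.3856]
||prox(x)||_1 = 0.0 + 0.3856 = 0.3856


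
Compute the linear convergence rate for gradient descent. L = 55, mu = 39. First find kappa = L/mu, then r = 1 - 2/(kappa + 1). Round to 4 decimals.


Step 1: Compute the condition number.
kappa = L/mu = 55/39 = 1.4103
Step 2: Compute the convergence rate.
r = 1 - 2/(kappa + 1) = 1 - 2*mu/(L + mu) = (L - mu)/(L + mu) = 16/94 = 0.1702


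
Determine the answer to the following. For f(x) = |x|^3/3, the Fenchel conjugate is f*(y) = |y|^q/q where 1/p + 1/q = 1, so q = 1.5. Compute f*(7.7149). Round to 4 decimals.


The conjugate exponent q satisfies 1/p + 1/q = 1.
p = 3, so q = 3/(3 - 1) = 1.5
|y|^q = 7.7149^1.5 = 21.4287
f*(7.7149) = 21.4287 / 1.5 = 14.2858


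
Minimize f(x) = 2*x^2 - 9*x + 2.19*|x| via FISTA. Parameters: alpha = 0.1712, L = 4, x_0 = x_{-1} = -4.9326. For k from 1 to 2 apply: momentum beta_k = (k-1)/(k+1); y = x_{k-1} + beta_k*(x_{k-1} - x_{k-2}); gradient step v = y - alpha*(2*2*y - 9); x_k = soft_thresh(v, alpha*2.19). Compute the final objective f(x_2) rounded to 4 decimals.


FISTA on f(x) = 2*x^2 - 9*x + 2.19*|x|
L = 4, alpha = 0.1712
Iteration 1: beta = 0.0, y = -4.9326 + 0.0*(-4.9326 + 4.9326) = -4.9326
  grad(y) = -28.7304, v = y - alpha*grad = -0.014
  prox(v) = soft_thresh(-0.014, 0.3749) = 0.0
Iteration 2: beta = 0.3333, y = 0.0 + 0.3333*(0.0 + 4.9326) = 1.6442
  grad(y) = -2.4232, v = y - alpha*grad = 2.0591
  prox(v) = soft_thresh(2.0591, 0.3749) = 1.6841
f(x_2) = 2*1.6841^2 - 9*1.6841 + 2.19*|1.6841| = -5.7963


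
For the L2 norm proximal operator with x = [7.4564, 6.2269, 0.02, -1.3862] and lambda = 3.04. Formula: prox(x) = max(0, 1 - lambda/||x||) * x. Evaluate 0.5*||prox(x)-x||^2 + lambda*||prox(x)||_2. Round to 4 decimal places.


Step 1: Compute ||x||.
||x|| = 9.813
Step 2: Compute scaling factor.
scale = max(0, 1 - 3.04/9.813) = 0.6902
Step 3: prox(x) = [5.1464, 4.2978, 0.0138, -0.9568]
||prox(x)|| = 6.773
Step 4: Proximal objective.
0.5*||prox-x||^2 = 4.6208
lambda*||prox|| = 20.5899
Total = 25.2106


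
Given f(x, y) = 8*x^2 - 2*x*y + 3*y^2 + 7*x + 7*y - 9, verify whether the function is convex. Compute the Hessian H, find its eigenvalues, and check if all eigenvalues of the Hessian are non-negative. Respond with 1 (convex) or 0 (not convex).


The Hessian of f(x,y) = 8*x^2 - 2*x*y + 3*y^2 + 7*x + 7*y - 9 is:
H = [[16, -2], [-2, 6]]
Trace = 16 + 6 = 22
Determinant = 16*6 - (-2)^2 = 92
Discriminant = (22)^2 - 4*92 = 116.0
Eigenvalues: lambda_1 = 5.6148, lambda_2 = 16.3852
The function is convex.

1


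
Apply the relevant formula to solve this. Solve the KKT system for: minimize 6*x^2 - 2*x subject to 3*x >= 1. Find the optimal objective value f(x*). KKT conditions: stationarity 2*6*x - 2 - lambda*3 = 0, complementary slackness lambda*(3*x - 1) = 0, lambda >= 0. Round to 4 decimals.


Step 1: Try lambda = 0 (constraint inactive).
x_unc = 2/(2*6) = 0.1667
Check: 3*0.1667 = 0.5001 < 1 -- violated!
Step 2: Constraint must be active: 3*x = 1
x* = 1/3 = 0.3333 (rounded; the exact value 1/3 is used below)
lambda = (2*6*(1/3) - 2)/3 = 0.6667
Step 3: Compute optimal value.
f(x*) = 6*(1/3)^2 - 2*(1/3) = 0.0


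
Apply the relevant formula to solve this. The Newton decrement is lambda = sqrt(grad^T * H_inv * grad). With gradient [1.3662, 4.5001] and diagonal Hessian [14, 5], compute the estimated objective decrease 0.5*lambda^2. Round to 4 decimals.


Step 1: H is diagonal, so H^(-1) * g = [0.0976, 0.9].
Step 2: g^T H^(-1) g = sum_i g_i^2 / H_ii
  = (1.3662)^2/14 + (4.5001)^2/5
  = 0.1333 + 4.0502 = 4.1835
Step 3: Objective decrease = 0.5 * g^T H^(-1) g = 2.0918


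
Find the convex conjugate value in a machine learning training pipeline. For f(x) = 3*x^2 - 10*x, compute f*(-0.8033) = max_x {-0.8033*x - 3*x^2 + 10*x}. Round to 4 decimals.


f*(y) = sup_x {y*x - a*x^2 - b*x} = sup_x {(y-b)*x - a*x^2}
FOC: (y - b) - 2a*x = 0 => x* = (y - b)/(2a)
x* = (-0.8033 + 10)/(2*3) = 1.5328
f*(-0.8033) = (y-b)^2/(4a) = (-0.8033 + 10)^2/(4*3)
= 84.5793/12 = 7.0483


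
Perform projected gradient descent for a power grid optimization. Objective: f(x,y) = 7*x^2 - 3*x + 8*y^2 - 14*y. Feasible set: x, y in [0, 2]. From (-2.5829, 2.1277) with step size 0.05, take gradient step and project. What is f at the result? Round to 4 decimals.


Step 1: Compute gradient at (-2.5829, 2.1277).
grad_x = 2*7*-2.5829 - 3 = -39.1606
grad_y = 2*8*2.1277 - 14 = 20.0432
Step 2: Gradient step.
x_raw = -2.5829 - 0.05*-39.1606 = -0.6249
y_raw = 2.1277 - 0.05*20.0432 = 1.1255
Step 3: Project onto [0, 2].
x_proj = clip(-0.6249) = 0.0
y_proj = clip(1.1255) = 1.1255
Step 4: Evaluate f.
f(0.0, 1.1255) = -5.6228


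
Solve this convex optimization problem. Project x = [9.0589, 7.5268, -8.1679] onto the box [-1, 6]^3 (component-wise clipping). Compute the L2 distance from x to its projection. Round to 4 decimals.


Project each component onto [-1, 6].
clip(9.0589) = 6.0, clip(7.5268) = 6.0, clip(-8.1679) = -1.0
Projection = [6.0, 6.0, -1.0]
Squared diffs: [9.3569, 2.3311, 51.3788]
Distance = sqrt(63.0668) = 7.9415


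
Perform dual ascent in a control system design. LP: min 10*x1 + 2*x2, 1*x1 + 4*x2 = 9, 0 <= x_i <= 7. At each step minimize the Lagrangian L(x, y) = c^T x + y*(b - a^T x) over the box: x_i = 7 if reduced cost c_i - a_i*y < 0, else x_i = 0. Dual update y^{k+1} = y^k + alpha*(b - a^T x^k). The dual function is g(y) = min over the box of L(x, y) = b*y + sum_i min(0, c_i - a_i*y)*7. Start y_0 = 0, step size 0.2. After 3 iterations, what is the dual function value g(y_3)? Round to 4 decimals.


Dual ascent for LP: min 10*x1 + 2*x2, 1*x1 + 4*x2 = 9, 0 <= x_i <= 7
Step 1: y^k = 0.0, reduced costs: (10.0, 2.0)
  x^k = (0.0, 0.0), subgradient = b - a^T x = 9.0
  y^{k+1} = 0.0 + 0.2*9.0 = 1.8
Step 2: y^k = 1.8, reduced costs: (8.2, -5.2)
  x^k = (0.0, 7.0), subgradient = b - a^T x = -19.0
  y^{k+1} = 1.8 + 0.2*-19.0 = -2.0
Step 3: y^k = -2.0, reduced costs: (12.0, 10.0)
  x^k = (0.0, 0.0), subgradient = b - a^T x = 9.0
  y^{k+1} = -2.0 + 0.2*9.0 = -0.2
Dual objective at y_3 = -0.2: reduced costs (10.2, 2.8), box minimizer x = (0.0, 0.0)
g(y_3) = b*y + (c1 - a1*y)*x1 + (c2 - a2*y)*x2 = 9*(-0.2) + 10.2*0.0 + 2.8*0.0 = -1.8 + 0.0 + 0.0 = -1.8
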